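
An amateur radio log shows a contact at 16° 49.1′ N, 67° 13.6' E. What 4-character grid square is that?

MK36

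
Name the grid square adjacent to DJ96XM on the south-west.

Longitude subsquare x = 23; −1 → 22 = w.
Latitude subsquare m = 12; −1 → 11 = l.

DJ96wl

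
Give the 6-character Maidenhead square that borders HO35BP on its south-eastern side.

HO35co

Longitude subsquare b = 1; +1 → 2 = c.
Latitude subsquare p = 15; −1 → 14 = o.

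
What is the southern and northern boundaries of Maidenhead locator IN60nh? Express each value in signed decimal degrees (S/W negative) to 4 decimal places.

40.2917, 40.3333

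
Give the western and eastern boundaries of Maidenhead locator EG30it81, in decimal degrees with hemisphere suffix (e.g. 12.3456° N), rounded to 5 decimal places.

Field E=4, G=6: +4·20° lon, +6·10° lat → SW at lon -100°, lat -30°.
Square 3, 0: +3·2° lon, +0·1° lat → SW at lon -94°, lat -30°.
Subsquare i=8, t=19: +8·0.0833333° lon, +19·0.0416667° lat → SW at lon -93.3333°, lat -29.2083°.
Extended square 8, 1: +8·0.00833333° lon, +1·0.00416667° lat → SW at lon -93.2667°, lat -29.2042°.
Cell spans 0.00833333° lon × 0.00416667° lat.
west 93.26667° W, east 93.25833° W.

93.26667° W, 93.25833° W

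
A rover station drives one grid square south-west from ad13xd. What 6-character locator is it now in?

AD13wc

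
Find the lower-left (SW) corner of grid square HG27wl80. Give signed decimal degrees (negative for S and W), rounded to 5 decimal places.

Field H=7, G=6: +7·20° lon, +6·10° lat → SW at lon -40°, lat -30°.
Square 2, 7: +2·2° lon, +7·1° lat → SW at lon -36°, lat -23°.
Subsquare w=22, l=11: +22·0.0833333° lon, +11·0.0416667° lat → SW at lon -34.1667°, lat -22.5417°.
Extended square 8, 0: +8·0.00833333° lon, +0·0.00416667° lat → SW at lon -34.1°, lat -22.5417°.
latitude -22.54167, longitude -34.10000.

-22.54167, -34.10000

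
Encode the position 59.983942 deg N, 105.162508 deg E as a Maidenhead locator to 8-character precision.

OO29nx96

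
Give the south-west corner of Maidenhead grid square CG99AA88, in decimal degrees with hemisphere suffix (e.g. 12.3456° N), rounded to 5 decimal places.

Field C=2, G=6: +2·20° lon, +6·10° lat → SW at lon -140°, lat -30°.
Square 9, 9: +9·2° lon, +9·1° lat → SW at lon -122°, lat -21°.
Subsquare a=0, a=0: +0·0.0833333° lon, +0·0.0416667° lat → SW at lon -122°, lat -21°.
Extended square 8, 8: +8·0.00833333° lon, +8·0.00416667° lat → SW at lon -121.933°, lat -20.9667°.
latitude 20.96667° S, longitude 121.93333° W.

20.96667° S, 121.93333° W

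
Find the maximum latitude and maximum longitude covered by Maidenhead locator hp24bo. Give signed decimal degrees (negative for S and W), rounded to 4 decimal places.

64.6250, -35.8333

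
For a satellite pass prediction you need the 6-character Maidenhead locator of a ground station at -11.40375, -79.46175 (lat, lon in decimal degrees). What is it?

Offset from 180°W / 90°S: lon 100.5383°, lat 78.5962°.
Field (20°×10°, letters A–R): lon ⌊100.5383/20⌋ = 5 → F; lat ⌊78.5962/10⌋ = 7 → H.
Square (2°×1°, digits 0–9): lon ⌊0.5383/2⌋ = 0; lat ⌊8.5962/1⌋ = 8.
Subsquare (5′×2.5′, letters a–x): lon ⌊0.5383/0.0833333⌋ = 6 → g; lat ⌊0.5962/0.0416667⌋ = 14 → o.

FH08go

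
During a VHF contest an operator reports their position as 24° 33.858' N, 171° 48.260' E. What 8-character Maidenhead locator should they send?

Shift to the Maidenhead origin (180°W, 90°S): lon 351.80433, lat 114.56430.
Field (20°×10°, letters A–R): 351.80433/20 → 17 → R, 114.56430/10 → 11 → L; chars RL.
Square (2°×1°, digits 0–9): 11.80433/2 → 5, 4.56430/1 → 4; chars 54.
Subsquare (5′×2.5′, letters a–x): 1.80433/0.0833333 → 21 → v, 0.56430/0.0416667 → 13 → n; chars vn.
Extended square (30″×15″, digits 0–9): 0.05433/0.00833333 → 6, 0.02263/0.00416667 → 5; chars 65.

RL54vn65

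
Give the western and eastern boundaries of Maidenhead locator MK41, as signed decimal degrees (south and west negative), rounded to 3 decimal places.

Field M=12, K=10: +12·20° lon, +10·10° lat → SW at lon 60°, lat 10°.
Square 4, 1: +4·2° lon, +1·1° lat → SW at lon 68°, lat 11°.
Cell spans 2° lon × 1° lat.
west 68.000, east 70.000.

68.000, 70.000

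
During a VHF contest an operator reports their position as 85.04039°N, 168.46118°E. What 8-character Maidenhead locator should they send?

RR45fa59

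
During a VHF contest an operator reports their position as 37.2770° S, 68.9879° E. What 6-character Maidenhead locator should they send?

MF42lr

Offset from 180°W / 90°S: lon 248.9879°, lat 52.7230°.
Field: lon ⌊248.9879/20⌋ = 12 → M; lat ⌊52.7230/10⌋ = 5 → F.
Square: lon ⌊8.9879/2⌋ = 4; lat ⌊2.7230/1⌋ = 2.
Subsquare: lon ⌊0.9879/0.0833333⌋ = 11 → l; lat ⌊0.7230/0.0416667⌋ = 17 → r.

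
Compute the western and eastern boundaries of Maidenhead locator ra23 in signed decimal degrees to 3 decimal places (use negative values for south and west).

Field R=17, A=0: +17·20° lon, +0·10° lat → SW at lon 160°, lat -90°.
Square 2, 3: +2·2° lon, +3·1° lat → SW at lon 164°, lat -87°.
Cell spans 2° lon × 1° lat.
west 164.000, east 166.000.

164.000, 166.000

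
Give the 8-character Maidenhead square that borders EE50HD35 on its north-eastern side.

Longitude extended square 3; +1 → 4.
Latitude extended square 5; +1 → 6.

EE50hd46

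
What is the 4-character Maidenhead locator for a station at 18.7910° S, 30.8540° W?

HH41

Add 180° to longitude and 90° to latitude: 149.15, 71.21.
Field: lon ⌊149.15/20⌋ = 7 → H; lat ⌊71.21/10⌋ = 7 → H.
Square: lon ⌊9.15/2⌋ = 4; lat ⌊1.21/1⌋ = 1.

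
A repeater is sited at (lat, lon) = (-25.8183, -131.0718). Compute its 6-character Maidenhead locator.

CG44le

Offset from 180°W / 90°S: lon 48.9282°, lat 64.1817°.
Field: 48.9282/20 → 2 → C, 64.1817/10 → 6 → G; chars CG.
Square: 8.9282/2 → 4, 4.1817/1 → 4; chars 44.
Subsquare: 0.9282/0.0833333 → 11 → l, 0.1817/0.0416667 → 4 → e; chars le.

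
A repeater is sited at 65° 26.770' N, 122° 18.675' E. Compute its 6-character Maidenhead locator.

Add 180° to longitude and 90° to latitude: 302.3112, 155.4462.
Field (20°×10°, letters A–R): 302.3112/20 → 15 → P, 155.4462/10 → 15 → P; chars PP.
Square (2°×1°, digits 0–9): 2.3112/2 → 1, 5.4462/1 → 5; chars 15.
Subsquare (5′×2.5′, letters a–x): 0.3112/0.0833333 → 3 → d, 0.4462/0.0416667 → 10 → k; chars dk.

PP15dk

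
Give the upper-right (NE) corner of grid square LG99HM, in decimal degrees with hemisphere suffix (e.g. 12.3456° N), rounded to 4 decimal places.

20.4583° S, 58.6667° E

Field L=11, G=6: +11·20° lon, +6·10° lat → SW at lon 40°, lat -30°.
Square 9, 9: +9·2° lon, +9·1° lat → SW at lon 58°, lat -21°.
Subsquare h=7, m=12: +7·0.0833333° lon, +12·0.0416667° lat → SW at lon 58.5833°, lat -20.5°.
Cell spans 0.0833333° lon × 0.0416667° lat. NE corner is SW corner plus one full cell.
latitude 20.4583° S, longitude 58.6667° E.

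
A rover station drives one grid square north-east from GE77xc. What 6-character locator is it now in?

GE87ad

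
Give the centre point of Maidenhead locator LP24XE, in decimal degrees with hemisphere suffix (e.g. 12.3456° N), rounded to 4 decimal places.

Field L=11, P=15: +11·20° lon, +15·10° lat → SW at lon 40°, lat 60°.
Square 2, 4: +2·2° lon, +4·1° lat → SW at lon 44°, lat 64°.
Subsquare x=23, e=4: +23·0.0833333° lon, +4·0.0416667° lat → SW at lon 45.9167°, lat 64.1667°.
Cell spans 0.0833333° lon × 0.0416667° lat. Centre is SW corner plus half of each.
latitude 64.1875° N, longitude 45.9583° E.

64.1875° N, 45.9583° E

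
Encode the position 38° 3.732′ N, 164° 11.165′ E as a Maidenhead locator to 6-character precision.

RM28cb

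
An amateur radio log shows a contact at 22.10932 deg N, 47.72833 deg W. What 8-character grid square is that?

Shift to the Maidenhead origin (180°W, 90°S): lon 132.27167, lat 112.10932.
Field: 132.27167/20 → 6 → G, 112.10932/10 → 11 → L; chars GL.
Square: 12.27167/2 → 6, 2.10932/1 → 2; chars 62.
Subsquare: 0.27167/0.0833333 → 3 → d, 0.10932/0.0416667 → 2 → c; chars dc.
Extended square: 0.02167/0.00833333 → 2, 0.02599/0.00416667 → 6; chars 26.

GL62dc26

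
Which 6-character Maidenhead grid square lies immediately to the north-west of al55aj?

AL45xk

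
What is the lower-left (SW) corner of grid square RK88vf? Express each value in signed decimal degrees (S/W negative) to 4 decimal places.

18.2083, 177.7500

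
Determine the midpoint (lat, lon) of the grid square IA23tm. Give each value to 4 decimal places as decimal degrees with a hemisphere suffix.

86.4792° S, 14.3750° W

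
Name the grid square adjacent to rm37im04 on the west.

RM37hm94

Longitude extended square 0; −1 → -1, wraps to 9, carry into subsquare.
Longitude subsquare i = 8; −1 → 7 = h.
The latitude characters are unchanged.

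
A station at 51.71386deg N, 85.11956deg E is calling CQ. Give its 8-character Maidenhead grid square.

Shift to the Maidenhead origin (180°W, 90°S): lon 265.11956, lat 141.71386.
Field: lon ⌊265.11956/20⌋ = 13 → N; lat ⌊141.71386/10⌋ = 14 → O.
Square: lon ⌊5.11956/2⌋ = 2; lat ⌊1.71386/1⌋ = 1.
Subsquare: lon ⌊1.11956/0.0833333⌋ = 13 → n; lat ⌊0.71386/0.0416667⌋ = 17 → r.
Extended square: lon ⌊0.03623/0.00833333⌋ = 4; lat ⌊0.00553/0.00416667⌋ = 1.

NO21nr41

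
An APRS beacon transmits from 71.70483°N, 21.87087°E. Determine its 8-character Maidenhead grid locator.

KQ01wq49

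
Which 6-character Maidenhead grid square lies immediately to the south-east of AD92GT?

AD92hs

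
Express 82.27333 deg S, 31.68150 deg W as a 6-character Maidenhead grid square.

HA47dr

Shift to the Maidenhead origin (180°W, 90°S): lon 148.3185, lat 7.7267.
Field: lon ⌊148.3185/20⌋ = 7 → H; lat ⌊7.7267/10⌋ = 0 → A.
Square: lon ⌊8.3185/2⌋ = 4; lat ⌊7.7267/1⌋ = 7.
Subsquare: lon ⌊0.3185/0.0833333⌋ = 3 → d; lat ⌊0.7267/0.0416667⌋ = 17 → r.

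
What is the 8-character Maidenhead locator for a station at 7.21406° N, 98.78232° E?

NJ97jf31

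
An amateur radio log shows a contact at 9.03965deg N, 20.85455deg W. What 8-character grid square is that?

Offset from 180°W / 90°S: lon 159.14545°, lat 99.03965°.
Field: 159.14545/20 → 7 → H, 99.03965/10 → 9 → J; chars HJ.
Square: 19.14545/2 → 9, 9.03965/1 → 9; chars 99.
Subsquare: 1.14545/0.0833333 → 13 → n, 0.03965/0.0416667 → 0 → a; chars na.
Extended square: 0.06212/0.00833333 → 7, 0.03965/0.00416667 → 9; chars 79.

HJ99na79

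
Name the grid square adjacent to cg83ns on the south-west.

CG83mr

Longitude subsquare n = 13; −1 → 12 = m.
Latitude subsquare s = 18; −1 → 17 = r.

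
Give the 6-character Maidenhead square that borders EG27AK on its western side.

EG17xk

Longitude subsquare a = 0; −1 → -1, wraps to 23 = x, carry into square.
Longitude square 2; −1 → 1.
The latitude characters are unchanged.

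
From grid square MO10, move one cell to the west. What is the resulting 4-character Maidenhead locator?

MO00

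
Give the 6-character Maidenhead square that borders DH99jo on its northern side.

DH99jp

Latitude subsquare o = 14; +1 → 15 = p.
The longitude characters are unchanged.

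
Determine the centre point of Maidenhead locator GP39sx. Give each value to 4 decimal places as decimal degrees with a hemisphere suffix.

69.9792° N, 52.4583° W

Field G=6, P=15: +6·20° lon, +15·10° lat → SW at lon -60°, lat 60°.
Square 3, 9: +3·2° lon, +9·1° lat → SW at lon -54°, lat 69°.
Subsquare s=18, x=23: +18·0.0833333° lon, +23·0.0416667° lat → SW at lon -52.5°, lat 69.9583°.
Cell spans 0.0833333° lon × 0.0416667° lat. Centre is SW corner plus half of each.
latitude 69.9792° N, longitude 52.4583° W.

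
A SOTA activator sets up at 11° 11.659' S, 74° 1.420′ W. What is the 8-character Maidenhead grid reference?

Add 180° to longitude and 90° to latitude: 105.97633, 78.80568.
Field (20°×10°, letters A–R): lon ⌊105.97633/20⌋ = 5 → F; lat ⌊78.80568/10⌋ = 7 → H.
Square (2°×1°, digits 0–9): lon ⌊5.97633/2⌋ = 2; lat ⌊8.80568/1⌋ = 8.
Subsquare (5′×2.5′, letters a–x): lon ⌊1.97633/0.0833333⌋ = 23 → x; lat ⌊0.80568/0.0416667⌋ = 19 → t.
Extended square (30″×15″, digits 0–9): lon ⌊0.05967/0.00833333⌋ = 7; lat ⌊0.01402/0.00416667⌋ = 3.

FH28xt73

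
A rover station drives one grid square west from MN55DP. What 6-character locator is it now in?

MN55cp

Longitude subsquare d = 3; −1 → 2 = c.
The latitude characters are unchanged.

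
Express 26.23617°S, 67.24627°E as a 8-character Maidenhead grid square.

MG33os93

Shift to the Maidenhead origin (180°W, 90°S): lon 247.24627, lat 63.76383.
Field: 247.24627/20 → 12 → M, 63.76383/10 → 6 → G; chars MG.
Square: 7.24627/2 → 3, 3.76383/1 → 3; chars 33.
Subsquare: 1.24627/0.0833333 → 14 → o, 0.76383/0.0416667 → 18 → s; chars os.
Extended square: 0.07960/0.00833333 → 9, 0.01383/0.00416667 → 3; chars 93.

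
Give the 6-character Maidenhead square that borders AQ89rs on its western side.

AQ89qs

Longitude subsquare r = 17; −1 → 16 = q.
The latitude characters are unchanged.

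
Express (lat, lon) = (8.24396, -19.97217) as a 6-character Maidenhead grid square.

Offset from 180°W / 90°S: lon 160.0278°, lat 98.2440°.
Field: 160.0278/20 → 8 → I, 98.2440/10 → 9 → J; chars IJ.
Square: 0.0278/2 → 0, 8.2440/1 → 8; chars 08.
Subsquare: 0.0278/0.0833333 → 0 → a, 0.2440/0.0416667 → 5 → f; chars af.

IJ08af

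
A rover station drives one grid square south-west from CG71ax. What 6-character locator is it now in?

CG61xw

Longitude subsquare a = 0; −1 → -1, wraps to 23 = x, carry into square.
Longitude square 7; −1 → 6.
Latitude subsquare x = 23; −1 → 22 = w.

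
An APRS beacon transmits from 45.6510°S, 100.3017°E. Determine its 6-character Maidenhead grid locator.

OE04di

Add 180° to longitude and 90° to latitude: 280.3017, 44.3490.
Field (20°×10°, letters A–R): 280.3017/20 → 14 → O, 44.3490/10 → 4 → E; chars OE.
Square (2°×1°, digits 0–9): 0.3017/2 → 0, 4.3490/1 → 4; chars 04.
Subsquare (5′×2.5′, letters a–x): 0.3017/0.0833333 → 3 → d, 0.3490/0.0416667 → 8 → i; chars di.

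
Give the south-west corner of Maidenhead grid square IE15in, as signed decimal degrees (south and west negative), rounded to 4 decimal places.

-44.4583, -17.3333

Field I=8, E=4: +8·20° lon, +4·10° lat → SW at lon -20°, lat -50°.
Square 1, 5: +1·2° lon, +5·1° lat → SW at lon -18°, lat -45°.
Subsquare i=8, n=13: +8·0.0833333° lon, +13·0.0416667° lat → SW at lon -17.3333°, lat -44.4583°.
latitude -44.4583, longitude -17.3333.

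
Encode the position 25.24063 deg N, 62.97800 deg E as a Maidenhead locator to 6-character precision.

ML15lf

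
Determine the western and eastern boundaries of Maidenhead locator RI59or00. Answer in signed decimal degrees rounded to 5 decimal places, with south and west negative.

Field R=17, I=8: +17·20° lon, +8·10° lat → SW at lon 160°, lat -10°.
Square 5, 9: +5·2° lon, +9·1° lat → SW at lon 170°, lat -1°.
Subsquare o=14, r=17: +14·0.0833333° lon, +17·0.0416667° lat → SW at lon 171.167°, lat -0.291667°.
Extended square 0, 0: +0·0.00833333° lon, +0·0.00416667° lat → SW at lon 171.167°, lat -0.291667°.
Cell spans 0.00833333° lon × 0.00416667° lat.
west 171.16667, east 171.17500.

171.16667, 171.17500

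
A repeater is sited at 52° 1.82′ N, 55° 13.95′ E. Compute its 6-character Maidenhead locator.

LO72oa

Offset from 180°W / 90°S: lon 235.2325°, lat 142.0303°.
Field (20°×10°, letters A–R): 235.2325/20 → 11 → L, 142.0303/10 → 14 → O; chars LO.
Square (2°×1°, digits 0–9): 15.2325/2 → 7, 2.0303/1 → 2; chars 72.
Subsquare (5′×2.5′, letters a–x): 1.2325/0.0833333 → 14 → o, 0.0303/0.0416667 → 0 → a; chars oa.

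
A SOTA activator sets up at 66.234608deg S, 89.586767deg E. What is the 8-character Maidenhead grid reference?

Shift to the Maidenhead origin (180°W, 90°S): lon 269.58677, lat 23.76539.
Field: 269.58677/20 → 13 → N, 23.76539/10 → 2 → C; chars NC.
Square: 9.58677/2 → 4, 3.76539/1 → 3; chars 43.
Subsquare: 1.58677/0.0833333 → 19 → t, 0.76539/0.0416667 → 18 → s; chars ts.
Extended square: 0.00343/0.00833333 → 0, 0.01539/0.00416667 → 3; chars 03.

NC43ts03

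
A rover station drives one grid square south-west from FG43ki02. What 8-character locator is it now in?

Longitude extended square 0; −1 → -1, wraps to 9, carry into subsquare.
Longitude subsquare k = 10; −1 → 9 = j.
Latitude extended square 2; −1 → 1.

FG43ji91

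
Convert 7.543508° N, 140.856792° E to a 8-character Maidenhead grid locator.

Offset from 180°W / 90°S: lon 320.85679°, lat 97.54351°.
Field: 320.85679/20 → 16 → Q, 97.54351/10 → 9 → J; chars QJ.
Square: 0.85679/2 → 0, 7.54351/1 → 7; chars 07.
Subsquare: 0.85679/0.0833333 → 10 → k, 0.54351/0.0416667 → 13 → n; chars kn.
Extended square: 0.02346/0.00833333 → 2, 0.00184/0.00416667 → 0; chars 20.

QJ07kn20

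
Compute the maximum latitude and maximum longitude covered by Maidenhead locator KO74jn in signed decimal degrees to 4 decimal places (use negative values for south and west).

54.5833, 34.8333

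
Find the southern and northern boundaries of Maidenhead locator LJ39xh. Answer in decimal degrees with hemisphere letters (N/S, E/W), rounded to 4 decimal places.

9.2917° N, 9.3333° N

Field L=11, J=9: +11·20° lon, +9·10° lat → SW at lon 40°, lat 0°.
Square 3, 9: +3·2° lon, +9·1° lat → SW at lon 46°, lat 9°.
Subsquare x=23, h=7: +23·0.0833333° lon, +7·0.0416667° lat → SW at lon 47.9167°, lat 9.29167°.
Cell spans 0.0833333° lon × 0.0416667° lat.
south 9.2917° N, north 9.3333° N.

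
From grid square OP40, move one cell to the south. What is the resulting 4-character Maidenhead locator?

OO49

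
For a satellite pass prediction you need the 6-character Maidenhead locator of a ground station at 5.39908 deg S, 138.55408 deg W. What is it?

Add 180° to longitude and 90° to latitude: 41.4459, 84.6009.
Field: 41.4459/20 → 2 → C, 84.6009/10 → 8 → I; chars CI.
Square: 1.4459/2 → 0, 4.6009/1 → 4; chars 04.
Subsquare: 1.4459/0.0833333 → 17 → r, 0.6009/0.0416667 → 14 → o; chars ro.

CI04ro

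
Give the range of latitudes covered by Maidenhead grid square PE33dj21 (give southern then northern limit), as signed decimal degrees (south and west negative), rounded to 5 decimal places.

Field P=15, E=4: +15·20° lon, +4·10° lat → SW at lon 120°, lat -50°.
Square 3, 3: +3·2° lon, +3·1° lat → SW at lon 126°, lat -47°.
Subsquare d=3, j=9: +3·0.0833333° lon, +9·0.0416667° lat → SW at lon 126.25°, lat -46.625°.
Extended square 2, 1: +2·0.00833333° lon, +1·0.00416667° lat → SW at lon 126.267°, lat -46.6208°.
Cell spans 0.00833333° lon × 0.00416667° lat.
south -46.62083, north -46.61667.

-46.62083, -46.61667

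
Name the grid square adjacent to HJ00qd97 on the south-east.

Longitude extended square 9; +1 → 10, wraps to 0, carry into subsquare.
Longitude subsquare q = 16; +1 → 17 = r.
Latitude extended square 7; −1 → 6.

HJ00rd06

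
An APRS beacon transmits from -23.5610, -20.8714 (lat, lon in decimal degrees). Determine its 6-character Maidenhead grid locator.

HG96nk

Offset from 180°W / 90°S: lon 159.1286°, lat 66.4390°.
Field: lon ⌊159.1286/20⌋ = 7 → H; lat ⌊66.4390/10⌋ = 6 → G.
Square: lon ⌊19.1286/2⌋ = 9; lat ⌊6.4390/1⌋ = 6.
Subsquare: lon ⌊1.1286/0.0833333⌋ = 13 → n; lat ⌊0.4390/0.0416667⌋ = 10 → k.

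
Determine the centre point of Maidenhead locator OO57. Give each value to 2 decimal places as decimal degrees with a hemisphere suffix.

Field O=14, O=14: +14·20° lon, +14·10° lat → SW at lon 100°, lat 50°.
Square 5, 7: +5·2° lon, +7·1° lat → SW at lon 110°, lat 57°.
Cell spans 2° lon × 1° lat. Centre is SW corner plus half of each.
latitude 57.50° N, longitude 111.00° E.

57.50° N, 111.00° E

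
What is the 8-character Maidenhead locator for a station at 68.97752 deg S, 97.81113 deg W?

Offset from 180°W / 90°S: lon 82.18887°, lat 21.02248°.
Field: 82.18887/20 → 4 → E, 21.02248/10 → 2 → C; chars EC.
Square: 2.18887/2 → 1, 1.02248/1 → 1; chars 11.
Subsquare: 0.18887/0.0833333 → 2 → c, 0.02248/0.0416667 → 0 → a; chars ca.
Extended square: 0.02220/0.00833333 → 2, 0.02248/0.00416667 → 5; chars 25.

EC11ca25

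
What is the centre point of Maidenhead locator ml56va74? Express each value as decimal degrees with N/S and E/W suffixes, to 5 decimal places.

26.01875° N, 71.81250° E

Field M=12, L=11: +12·20° lon, +11·10° lat → SW at lon 60°, lat 20°.
Square 5, 6: +5·2° lon, +6·1° lat → SW at lon 70°, lat 26°.
Subsquare v=21, a=0: +21·0.0833333° lon, +0·0.0416667° lat → SW at lon 71.75°, lat 26°.
Extended square 7, 4: +7·0.00833333° lon, +4·0.00416667° lat → SW at lon 71.8083°, lat 26.0167°.
Cell spans 0.00833333° lon × 0.00416667° lat. Centre is SW corner plus half of each.
latitude 26.01875° N, longitude 71.81250° E.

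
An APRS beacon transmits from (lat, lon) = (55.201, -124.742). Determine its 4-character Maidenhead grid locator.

CO75

Shift to the Maidenhead origin (180°W, 90°S): lon 55.26, lat 145.20.
Field: 55.26/20 → 2 → C, 145.20/10 → 14 → O; chars CO.
Square: 15.26/2 → 7, 5.20/1 → 5; chars 75.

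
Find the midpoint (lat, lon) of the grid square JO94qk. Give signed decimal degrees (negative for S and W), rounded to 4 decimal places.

Field J=9, O=14: +9·20° lon, +14·10° lat → SW at lon 0°, lat 50°.
Square 9, 4: +9·2° lon, +4·1° lat → SW at lon 18°, lat 54°.
Subsquare q=16, k=10: +16·0.0833333° lon, +10·0.0416667° lat → SW at lon 19.3333°, lat 54.4167°.
Cell spans 0.0833333° lon × 0.0416667° lat. Centre is SW corner plus half of each.
latitude 54.4375, longitude 19.3750.

54.4375, 19.3750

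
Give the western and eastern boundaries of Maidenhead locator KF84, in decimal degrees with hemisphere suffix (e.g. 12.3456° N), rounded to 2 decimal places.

36.00° E, 38.00° E

Field K=10, F=5: +10·20° lon, +5·10° lat → SW at lon 20°, lat -40°.
Square 8, 4: +8·2° lon, +4·1° lat → SW at lon 36°, lat -36°.
Cell spans 2° lon × 1° lat.
west 36.00° E, east 38.00° E.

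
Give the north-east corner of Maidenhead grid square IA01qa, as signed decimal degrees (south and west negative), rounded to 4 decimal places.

-88.9583, -18.5833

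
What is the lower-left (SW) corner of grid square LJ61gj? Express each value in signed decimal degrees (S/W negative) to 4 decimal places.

Field L=11, J=9: +11·20° lon, +9·10° lat → SW at lon 40°, lat 0°.
Square 6, 1: +6·2° lon, +1·1° lat → SW at lon 52°, lat 1°.
Subsquare g=6, j=9: +6·0.0833333° lon, +9·0.0416667° lat → SW at lon 52.5°, lat 1.375°.
latitude 1.3750, longitude 52.5000.

1.3750, 52.5000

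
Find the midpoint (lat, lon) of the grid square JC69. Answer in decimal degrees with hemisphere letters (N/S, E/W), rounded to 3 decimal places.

Field J=9, C=2: +9·20° lon, +2·10° lat → SW at lon 0°, lat -70°.
Square 6, 9: +6·2° lon, +9·1° lat → SW at lon 12°, lat -61°.
Cell spans 2° lon × 1° lat. Centre is SW corner plus half of each.
latitude 60.500° S, longitude 13.000° E.

60.500° S, 13.000° E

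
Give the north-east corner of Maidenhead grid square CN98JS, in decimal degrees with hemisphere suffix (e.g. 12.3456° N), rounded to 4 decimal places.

Field C=2, N=13: +2·20° lon, +13·10° lat → SW at lon -140°, lat 40°.
Square 9, 8: +9·2° lon, +8·1° lat → SW at lon -122°, lat 48°.
Subsquare j=9, s=18: +9·0.0833333° lon, +18·0.0416667° lat → SW at lon -121.25°, lat 48.75°.
Cell spans 0.0833333° lon × 0.0416667° lat. NE corner is SW corner plus one full cell.
latitude 48.7917° N, longitude 121.1667° W.

48.7917° N, 121.1667° W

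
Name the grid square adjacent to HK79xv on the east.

HK89av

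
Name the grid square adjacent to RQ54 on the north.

RQ55

Latitude square 4; +1 → 5.
The longitude characters are unchanged.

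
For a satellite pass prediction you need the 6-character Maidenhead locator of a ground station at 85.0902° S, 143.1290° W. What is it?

BA84kv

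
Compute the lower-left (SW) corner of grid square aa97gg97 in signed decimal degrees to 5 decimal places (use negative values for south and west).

Field A=0, A=0: +0·20° lon, +0·10° lat → SW at lon -180°, lat -90°.
Square 9, 7: +9·2° lon, +7·1° lat → SW at lon -162°, lat -83°.
Subsquare g=6, g=6: +6·0.0833333° lon, +6·0.0416667° lat → SW at lon -161.5°, lat -82.75°.
Extended square 9, 7: +9·0.00833333° lon, +7·0.00416667° lat → SW at lon -161.425°, lat -82.7208°.
latitude -82.72083, longitude -161.42500.

-82.72083, -161.42500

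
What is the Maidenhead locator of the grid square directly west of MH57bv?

MH57av

Longitude subsquare b = 1; −1 → 0 = a.
The latitude characters are unchanged.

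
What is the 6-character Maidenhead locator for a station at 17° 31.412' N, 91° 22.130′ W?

EK47hm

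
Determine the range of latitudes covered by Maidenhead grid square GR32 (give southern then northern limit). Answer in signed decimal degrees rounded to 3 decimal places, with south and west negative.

Field G=6, R=17: +6·20° lon, +17·10° lat → SW at lon -60°, lat 80°.
Square 3, 2: +3·2° lon, +2·1° lat → SW at lon -54°, lat 82°.
Cell spans 2° lon × 1° lat.
south 82.000, north 83.000.

82.000, 83.000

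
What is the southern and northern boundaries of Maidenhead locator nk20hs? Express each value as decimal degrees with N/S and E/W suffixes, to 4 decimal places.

10.7500° N, 10.7917° N

Field N=13, K=10: +13·20° lon, +10·10° lat → SW at lon 80°, lat 10°.
Square 2, 0: +2·2° lon, +0·1° lat → SW at lon 84°, lat 10°.
Subsquare h=7, s=18: +7·0.0833333° lon, +18·0.0416667° lat → SW at lon 84.5833°, lat 10.75°.
Cell spans 0.0833333° lon × 0.0416667° lat.
south 10.7500° N, north 10.7917° N.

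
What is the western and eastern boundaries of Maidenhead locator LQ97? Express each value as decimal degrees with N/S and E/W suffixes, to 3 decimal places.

Field L=11, Q=16: +11·20° lon, +16·10° lat → SW at lon 40°, lat 70°.
Square 9, 7: +9·2° lon, +7·1° lat → SW at lon 58°, lat 77°.
Cell spans 2° lon × 1° lat.
west 58.000° E, east 60.000° E.

58.000° E, 60.000° E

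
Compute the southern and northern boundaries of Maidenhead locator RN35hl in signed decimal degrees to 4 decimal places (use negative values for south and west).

Field R=17, N=13: +17·20° lon, +13·10° lat → SW at lon 160°, lat 40°.
Square 3, 5: +3·2° lon, +5·1° lat → SW at lon 166°, lat 45°.
Subsquare h=7, l=11: +7·0.0833333° lon, +11·0.0416667° lat → SW at lon 166.583°, lat 45.4583°.
Cell spans 0.0833333° lon × 0.0416667° lat.
south 45.4583, north 45.5000.

45.4583, 45.5000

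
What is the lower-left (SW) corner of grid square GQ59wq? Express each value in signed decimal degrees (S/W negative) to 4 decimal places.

79.6667, -48.1667

Field G=6, Q=16: +6·20° lon, +16·10° lat → SW at lon -60°, lat 70°.
Square 5, 9: +5·2° lon, +9·1° lat → SW at lon -50°, lat 79°.
Subsquare w=22, q=16: +22·0.0833333° lon, +16·0.0416667° lat → SW at lon -48.1667°, lat 79.6667°.
latitude 79.6667, longitude -48.1667.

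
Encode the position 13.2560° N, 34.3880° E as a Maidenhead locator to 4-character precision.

KK73

Offset from 180°W / 90°S: lon 214.39°, lat 103.26°.
Field (20°×10°, letters A–R): lon ⌊214.39/20⌋ = 10 → K; lat ⌊103.26/10⌋ = 10 → K.
Square (2°×1°, digits 0–9): lon ⌊14.39/2⌋ = 7; lat ⌊3.26/1⌋ = 3.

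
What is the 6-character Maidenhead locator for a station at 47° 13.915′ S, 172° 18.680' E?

Shift to the Maidenhead origin (180°W, 90°S): lon 352.3113, lat 42.7681.
Field: 352.3113/20 → 17 → R, 42.7681/10 → 4 → E; chars RE.
Square: 12.3113/2 → 6, 2.7681/1 → 2; chars 62.
Subsquare: 0.3113/0.0833333 → 3 → d, 0.7681/0.0416667 → 18 → s; chars ds.

RE62ds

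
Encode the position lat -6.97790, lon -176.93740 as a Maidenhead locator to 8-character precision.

Shift to the Maidenhead origin (180°W, 90°S): lon 3.06260, lat 83.02210.
Field: lon ⌊3.06260/20⌋ = 0 → A; lat ⌊83.02210/10⌋ = 8 → I.
Square: lon ⌊3.06260/2⌋ = 1; lat ⌊3.02210/1⌋ = 3.
Subsquare: lon ⌊1.06260/0.0833333⌋ = 12 → m; lat ⌊0.02210/0.0416667⌋ = 0 → a.
Extended square: lon ⌊0.06260/0.00833333⌋ = 7; lat ⌊0.02210/0.00416667⌋ = 5.

AI13ma75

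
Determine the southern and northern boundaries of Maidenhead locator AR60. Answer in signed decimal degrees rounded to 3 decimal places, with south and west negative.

80.000, 81.000

Field A=0, R=17: +0·20° lon, +17·10° lat → SW at lon -180°, lat 80°.
Square 6, 0: +6·2° lon, +0·1° lat → SW at lon -168°, lat 80°.
Cell spans 2° lon × 1° lat.
south 80.000, north 81.000.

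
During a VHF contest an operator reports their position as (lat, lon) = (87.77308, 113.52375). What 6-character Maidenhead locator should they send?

OR67ss

Shift to the Maidenhead origin (180°W, 90°S): lon 293.5238, lat 177.7731.
Field (20°×10°, letters A–R): 293.5238/20 → 14 → O, 177.7731/10 → 17 → R; chars OR.
Square (2°×1°, digits 0–9): 13.5238/2 → 6, 7.7731/1 → 7; chars 67.
Subsquare (5′×2.5′, letters a–x): 1.5238/0.0833333 → 18 → s, 0.7731/0.0416667 → 18 → s; chars ss.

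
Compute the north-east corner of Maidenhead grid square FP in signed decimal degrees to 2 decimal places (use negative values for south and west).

Field F=5, P=15: +5·20° lon, +15·10° lat → SW at lon -80°, lat 60°.
Cell spans 20° lon × 10° lat. NE corner is SW corner plus one full cell.
latitude 70.00, longitude -60.00.

70.00, -60.00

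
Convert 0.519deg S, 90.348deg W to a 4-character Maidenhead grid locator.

Offset from 180°W / 90°S: lon 89.65°, lat 89.48°.
Field: 89.65/20 → 4 → E, 89.48/10 → 8 → I; chars EI.
Square: 9.65/2 → 4, 9.48/1 → 9; chars 49.

EI49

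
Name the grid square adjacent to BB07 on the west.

AB97

Longitude square 0; −1 → -1, wraps to 9, carry into field.
Longitude field B = 1; −1 → 0 = A.
The latitude characters are unchanged.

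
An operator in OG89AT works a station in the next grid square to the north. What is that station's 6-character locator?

OG89au

Latitude subsquare t = 19; +1 → 20 = u.
The longitude characters are unchanged.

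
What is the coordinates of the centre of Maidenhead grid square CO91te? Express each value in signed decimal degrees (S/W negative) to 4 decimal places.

51.1875, -120.3750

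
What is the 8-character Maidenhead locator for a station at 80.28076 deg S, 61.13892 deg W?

FA99kr32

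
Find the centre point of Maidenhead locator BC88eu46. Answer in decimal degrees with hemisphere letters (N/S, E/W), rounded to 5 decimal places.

Field B=1, C=2: +1·20° lon, +2·10° lat → SW at lon -160°, lat -70°.
Square 8, 8: +8·2° lon, +8·1° lat → SW at lon -144°, lat -62°.
Subsquare e=4, u=20: +4·0.0833333° lon, +20·0.0416667° lat → SW at lon -143.667°, lat -61.1667°.
Extended square 4, 6: +4·0.00833333° lon, +6·0.00416667° lat → SW at lon -143.633°, lat -61.1417°.
Cell spans 0.00833333° lon × 0.00416667° lat. Centre is SW corner plus half of each.
latitude 61.13958° S, longitude 143.62917° W.

61.13958° S, 143.62917° W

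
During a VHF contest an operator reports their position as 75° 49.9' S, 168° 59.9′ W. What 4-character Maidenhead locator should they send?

AB54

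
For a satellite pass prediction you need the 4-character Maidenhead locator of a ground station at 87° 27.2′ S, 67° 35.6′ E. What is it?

MA32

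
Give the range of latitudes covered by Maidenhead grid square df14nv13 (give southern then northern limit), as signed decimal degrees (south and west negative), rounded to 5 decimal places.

Field D=3, F=5: +3·20° lon, +5·10° lat → SW at lon -120°, lat -40°.
Square 1, 4: +1·2° lon, +4·1° lat → SW at lon -118°, lat -36°.
Subsquare n=13, v=21: +13·0.0833333° lon, +21·0.0416667° lat → SW at lon -116.917°, lat -35.125°.
Extended square 1, 3: +1·0.00833333° lon, +3·0.00416667° lat → SW at lon -116.908°, lat -35.1125°.
Cell spans 0.00833333° lon × 0.00416667° lat.
south -35.11250, north -35.10833.

-35.11250, -35.10833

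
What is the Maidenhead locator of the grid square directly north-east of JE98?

Longitude square 9; +1 → 10, wraps to 0, carry into field.
Longitude field J = 9; +1 → 10 = K.
Latitude square 8; +1 → 9.

KE09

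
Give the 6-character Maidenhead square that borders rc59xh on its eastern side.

RC69ah

Longitude subsquare x = 23; +1 → 24, wraps to 0 = a, carry into square.
Longitude square 5; +1 → 6.
The latitude characters are unchanged.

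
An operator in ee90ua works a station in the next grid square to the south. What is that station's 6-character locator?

ED99ux

Latitude subsquare a = 0; −1 → -1, wraps to 23 = x, carry into square.
Latitude square 0; −1 → -1, wraps to 9, carry into field.
Latitude field E = 4; −1 → 3 = D.
The longitude characters are unchanged.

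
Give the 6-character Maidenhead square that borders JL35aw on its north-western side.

JL25xx

Longitude subsquare a = 0; −1 → -1, wraps to 23 = x, carry into square.
Longitude square 3; −1 → 2.
Latitude subsquare w = 22; +1 → 23 = x.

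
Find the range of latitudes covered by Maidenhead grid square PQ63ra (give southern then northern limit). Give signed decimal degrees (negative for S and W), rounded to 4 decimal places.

73.0000, 73.0417

Field P=15, Q=16: +15·20° lon, +16·10° lat → SW at lon 120°, lat 70°.
Square 6, 3: +6·2° lon, +3·1° lat → SW at lon 132°, lat 73°.
Subsquare r=17, a=0: +17·0.0833333° lon, +0·0.0416667° lat → SW at lon 133.417°, lat 73°.
Cell spans 0.0833333° lon × 0.0416667° lat.
south 73.0000, north 73.0417.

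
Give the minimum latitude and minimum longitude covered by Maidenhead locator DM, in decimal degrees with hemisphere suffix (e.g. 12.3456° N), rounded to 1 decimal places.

30.0° N, 120.0° W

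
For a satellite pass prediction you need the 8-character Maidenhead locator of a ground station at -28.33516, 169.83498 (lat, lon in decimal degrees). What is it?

RG41wp09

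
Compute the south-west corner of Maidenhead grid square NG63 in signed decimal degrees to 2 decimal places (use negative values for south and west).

Field N=13, G=6: +13·20° lon, +6·10° lat → SW at lon 80°, lat -30°.
Square 6, 3: +6·2° lon, +3·1° lat → SW at lon 92°, lat -27°.
latitude -27.00, longitude 92.00.

-27.00, 92.00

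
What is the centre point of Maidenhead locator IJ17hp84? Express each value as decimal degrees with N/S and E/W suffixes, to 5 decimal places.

7.64375° N, 17.34583° W

Field I=8, J=9: +8·20° lon, +9·10° lat → SW at lon -20°, lat 0°.
Square 1, 7: +1·2° lon, +7·1° lat → SW at lon -18°, lat 7°.
Subsquare h=7, p=15: +7·0.0833333° lon, +15·0.0416667° lat → SW at lon -17.4167°, lat 7.625°.
Extended square 8, 4: +8·0.00833333° lon, +4·0.00416667° lat → SW at lon -17.35°, lat 7.64167°.
Cell spans 0.00833333° lon × 0.00416667° lat. Centre is SW corner plus half of each.
latitude 7.64375° N, longitude 17.34583° W.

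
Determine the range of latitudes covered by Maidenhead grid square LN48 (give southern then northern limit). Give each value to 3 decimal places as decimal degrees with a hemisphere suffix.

48.000° N, 49.000° N

Field L=11, N=13: +11·20° lon, +13·10° lat → SW at lon 40°, lat 40°.
Square 4, 8: +4·2° lon, +8·1° lat → SW at lon 48°, lat 48°.
Cell spans 2° lon × 1° lat.
south 48.000° N, north 49.000° N.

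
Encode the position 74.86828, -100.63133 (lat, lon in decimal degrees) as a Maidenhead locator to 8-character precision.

Shift to the Maidenhead origin (180°W, 90°S): lon 79.36867, lat 164.86828.
Field: 79.36867/20 → 3 → D, 164.86828/10 → 16 → Q; chars DQ.
Square: 19.36867/2 → 9, 4.86828/1 → 4; chars 94.
Subsquare: 1.36867/0.0833333 → 16 → q, 0.86828/0.0416667 → 20 → u; chars qu.
Extended square: 0.03534/0.00833333 → 4, 0.03495/0.00416667 → 8; chars 48.

DQ94qu48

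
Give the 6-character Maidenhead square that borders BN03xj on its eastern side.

BN13aj

Longitude subsquare x = 23; +1 → 24, wraps to 0 = a, carry into square.
Longitude square 0; +1 → 1.
The latitude characters are unchanged.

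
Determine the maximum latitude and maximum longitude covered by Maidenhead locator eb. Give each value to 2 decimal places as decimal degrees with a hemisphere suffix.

70.00° S, 80.00° W

Field E=4, B=1: +4·20° lon, +1·10° lat → SW at lon -100°, lat -80°.
Cell spans 20° lon × 10° lat. NE corner is SW corner plus one full cell.
latitude 70.00° S, longitude 80.00° W.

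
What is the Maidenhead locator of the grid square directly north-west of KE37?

KE28

Longitude square 3; −1 → 2.
Latitude square 7; +1 → 8.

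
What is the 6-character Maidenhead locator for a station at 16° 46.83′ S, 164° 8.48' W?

AH73wf

Add 180° to longitude and 90° to latitude: 15.8587, 73.2195.
Field: 15.8587/20 → 0 → A, 73.2195/10 → 7 → H; chars AH.
Square: 15.8587/2 → 7, 3.2195/1 → 3; chars 73.
Subsquare: 1.8587/0.0833333 → 22 → w, 0.2195/0.0416667 → 5 → f; chars wf.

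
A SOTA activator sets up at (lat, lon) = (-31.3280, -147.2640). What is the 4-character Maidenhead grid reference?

BF68

Add 180° to longitude and 90° to latitude: 32.74, 58.67.
Field: lon ⌊32.74/20⌋ = 1 → B; lat ⌊58.67/10⌋ = 5 → F.
Square: lon ⌊12.74/2⌋ = 6; lat ⌊8.67/1⌋ = 8.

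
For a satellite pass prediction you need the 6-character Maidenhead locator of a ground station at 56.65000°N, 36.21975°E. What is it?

Shift to the Maidenhead origin (180°W, 90°S): lon 216.2198, lat 146.6500.
Field: lon ⌊216.2198/20⌋ = 10 → K; lat ⌊146.6500/10⌋ = 14 → O.
Square: lon ⌊16.2198/2⌋ = 8; lat ⌊6.6500/1⌋ = 6.
Subsquare: lon ⌊0.2198/0.0833333⌋ = 2 → c; lat ⌊0.6500/0.0416667⌋ = 15 → p.

KO86cp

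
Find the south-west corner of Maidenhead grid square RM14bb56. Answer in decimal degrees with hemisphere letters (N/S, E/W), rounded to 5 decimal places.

Field R=17, M=12: +17·20° lon, +12·10° lat → SW at lon 160°, lat 30°.
Square 1, 4: +1·2° lon, +4·1° lat → SW at lon 162°, lat 34°.
Subsquare b=1, b=1: +1·0.0833333° lon, +1·0.0416667° lat → SW at lon 162.083°, lat 34.0417°.
Extended square 5, 6: +5·0.00833333° lon, +6·0.00416667° lat → SW at lon 162.125°, lat 34.0667°.
latitude 34.06667° N, longitude 162.12500° E.

34.06667° N, 162.12500° E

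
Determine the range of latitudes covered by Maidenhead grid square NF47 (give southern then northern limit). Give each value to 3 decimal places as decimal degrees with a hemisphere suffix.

33.000° S, 32.000° S

Field N=13, F=5: +13·20° lon, +5·10° lat → SW at lon 80°, lat -40°.
Square 4, 7: +4·2° lon, +7·1° lat → SW at lon 88°, lat -33°.
Cell spans 2° lon × 1° lat.
south 33.000° S, north 32.000° S.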